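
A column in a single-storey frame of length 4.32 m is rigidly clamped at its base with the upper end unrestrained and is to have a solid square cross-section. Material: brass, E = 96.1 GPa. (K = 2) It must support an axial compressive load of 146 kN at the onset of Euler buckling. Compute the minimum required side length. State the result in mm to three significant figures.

a ≈ 108 mm

L_e = K·L = 2 × 4.32 = 8.640 m
Required I = P_cr·L_e²/(π²E) = 1.460×10^5 × 8.640² / (π² × 9.61×10^10) = 1.149×10^-5 m⁴
I_req = 1.149×10^7 mm⁴
Solid square: I = a⁴/12  ⇒  a = (12I)^(1/4) = (12×1.149×10^7)^(1/4) = 108 mm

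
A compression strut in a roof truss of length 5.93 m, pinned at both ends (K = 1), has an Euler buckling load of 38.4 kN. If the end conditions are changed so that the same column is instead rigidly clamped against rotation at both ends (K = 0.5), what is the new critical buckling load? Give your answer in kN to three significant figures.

P_cr ∝ 1/K², so P_cr,new = P_cr,old × (K_old/K_new)² = 38.4 × (1/0.5)²
= 38.4 × 4.000 = 154 kN

P_cr ≈ 154 kN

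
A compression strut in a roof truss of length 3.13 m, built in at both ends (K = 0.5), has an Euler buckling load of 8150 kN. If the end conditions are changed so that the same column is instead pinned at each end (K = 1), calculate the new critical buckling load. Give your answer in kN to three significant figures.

P_cr ≈ 2040 kN

P_cr ∝ 1/K², so P_cr,new = P_cr,old × (K_old/K_new)² = 8150 × (0.5/1)²
= 8150 × 0.2500 = 2040 kN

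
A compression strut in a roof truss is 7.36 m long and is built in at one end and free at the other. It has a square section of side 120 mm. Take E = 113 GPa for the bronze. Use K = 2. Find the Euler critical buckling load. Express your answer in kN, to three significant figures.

I = a⁴/12 = 120⁴/12 = 1.728×10^7 mm⁴
I = 1.728×10^7 mm⁴ = 1.728×10^-5 m⁴
Effective length L_e = K·L = 2 × 7.36 = 14.72 m
P_cr = π²EI / L_e² = π² × 113×10⁹ × 1.728×10^-5 / 14.72² = 8.894×10^4 N

P_cr ≈ 88.9 kN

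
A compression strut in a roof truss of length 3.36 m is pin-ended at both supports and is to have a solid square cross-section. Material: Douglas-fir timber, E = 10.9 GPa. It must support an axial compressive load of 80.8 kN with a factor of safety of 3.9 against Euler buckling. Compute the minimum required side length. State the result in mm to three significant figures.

a ≈ 141 mm

Required P_cr = n·P = 3.9 × 80.8 = 315.1 kN
L_e = K·L = 1 × 3.36 = 3.360 m
Required I = P_cr·L_e²/(π²E) = 3.151×10^5 × 3.360² / (π² × 1.09×10^10) = 3.307×10^-5 m⁴
I_req = 3.307×10^7 mm⁴
Solid square: I = a⁴/12  ⇒  a = (12I)^(1/4) = (12×3.307×10^7)^(1/4) = 141 mm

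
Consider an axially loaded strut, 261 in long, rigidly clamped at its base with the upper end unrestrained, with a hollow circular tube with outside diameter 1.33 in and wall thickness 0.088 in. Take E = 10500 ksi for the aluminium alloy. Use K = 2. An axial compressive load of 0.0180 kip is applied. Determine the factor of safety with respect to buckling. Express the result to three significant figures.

n ≈ 1.41

Inner diameter d_i = 1.33 − 2×0.088 = 1.154 in
I = π(d_o⁴ − d_i⁴)/64 = π(1.33⁴ − 1.154⁴)/64 = 6.654×10^-2 in⁴
Effective length L_e = K·L = 2 × 261 = 522.0 in
P_cr = π²EI / L_e² = π² × 10500×10³ × 6.654×10^-2 / 522.0² = 25.31 lb
Factor of safety n = P_cr / P = 0.025306 / 0.0180 = 1.41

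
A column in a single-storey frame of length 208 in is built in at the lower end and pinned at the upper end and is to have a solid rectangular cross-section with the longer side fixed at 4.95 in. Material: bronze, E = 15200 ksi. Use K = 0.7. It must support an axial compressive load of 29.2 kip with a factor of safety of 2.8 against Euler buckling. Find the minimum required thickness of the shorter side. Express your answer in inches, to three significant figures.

Required P_cr = n·P = 2.8 × 29.2 = 81.76 kip
L_e = K·L = 0.7 × 208 = 145.6 in
Required I = P_cr·L_e²/(π²E) = 8.176×10^4 × 145.6² / (π² × 1.52×10^7) = 11.55 in⁴
Rectangle, weak axis: I_min = h·b³/12 with h = 4.95 in fixed  ⇒  b = (12I/h)^(1/3) = 3.04 in

b ≈ 3.04 in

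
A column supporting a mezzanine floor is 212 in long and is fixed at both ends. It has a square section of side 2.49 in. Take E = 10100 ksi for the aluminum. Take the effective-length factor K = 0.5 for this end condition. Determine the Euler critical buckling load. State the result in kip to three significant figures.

P_cr ≈ 28.4 kip

I = a⁴/12 = 2.49⁴/12 = 3.203 in⁴
Effective length L_e = K·L = 0.5 × 212 = 106.0 in
P_cr = π²EI / L_e² = π² × 10100×10³ × 3.203 / 106.0² = 2.842×10^4 lb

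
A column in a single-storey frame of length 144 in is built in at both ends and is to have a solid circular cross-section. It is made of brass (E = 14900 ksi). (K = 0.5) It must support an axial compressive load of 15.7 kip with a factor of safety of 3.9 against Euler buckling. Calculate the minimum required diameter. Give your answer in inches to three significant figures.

Required P_cr = n·P = 3.9 × 15.7 = 61.23 kip
L_e = K·L = 0.5 × 144 = 72.00 in
Required I = P_cr·L_e²/(π²E) = 6.123×10^4 × 72.00² / (π² × 1.49×10^7) = 2.158 in⁴
Solid circle: I = πd⁴/64  ⇒  d = (64I/π)^(1/4) = (64×2.158/π)^(1/4) = 2.58 in

d ≈ 2.58 in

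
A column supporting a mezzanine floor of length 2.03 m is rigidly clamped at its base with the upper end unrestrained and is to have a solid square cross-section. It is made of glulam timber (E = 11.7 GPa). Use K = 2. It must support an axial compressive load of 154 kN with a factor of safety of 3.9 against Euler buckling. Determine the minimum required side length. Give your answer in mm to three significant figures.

a ≈ 179 mm

Required P_cr = n·P = 3.9 × 154 = 600.6 kN
L_e = K·L = 2 × 2.03 = 4.060 m
Required I = P_cr·L_e²/(π²E) = 6.006×10^5 × 4.060² / (π² × 1.17×10^10) = 8.573×10^-5 m⁴
I_req = 8.573×10^7 mm⁴
Solid square: I = a⁴/12  ⇒  a = (12I)^(1/4) = (12×8.573×10^7)^(1/4) = 179 mm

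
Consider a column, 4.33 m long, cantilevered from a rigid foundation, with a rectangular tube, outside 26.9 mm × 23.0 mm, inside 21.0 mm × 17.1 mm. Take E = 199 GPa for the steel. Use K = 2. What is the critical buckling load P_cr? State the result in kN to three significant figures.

P_cr ≈ 0.485 kN

Weak-axis I_min = (h_o·b_o³ − h_i·b_i³)/12 with b_o = 23.0, b_i = 17.10 mm (shorter outer/inner sides).
I_min = (26.9×23.0³ − 21.00×17.10³)/12 = 1.852×10^4 mm⁴
I = 1.852×10^4 mm⁴ = 1.852×10^-8 m⁴
Effective length L_e = K·L = 2 × 4.33 = 8.660 m
P_cr = π²EI / L_e² = π² × 199×10⁹ × 1.852×10^-8 / 8.660² = 485.1 N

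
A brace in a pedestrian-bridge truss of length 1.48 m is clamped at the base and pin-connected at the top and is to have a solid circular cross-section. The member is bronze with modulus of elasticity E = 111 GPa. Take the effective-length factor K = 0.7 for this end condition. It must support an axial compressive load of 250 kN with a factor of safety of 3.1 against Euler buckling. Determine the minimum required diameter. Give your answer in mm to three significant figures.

d ≈ 62.7 mm

Required P_cr = n·P = 3.1 × 250 = 775.0 kN
L_e = K·L = 0.7 × 1.48 = 1.036 m
Required I = P_cr·L_e²/(π²E) = 7.750×10^5 × 1.036² / (π² × 1.11×10^11) = 7.593×10^-7 m⁴
I_req = 7.593×10^5 mm⁴
Solid circle: I = πd⁴/64  ⇒  d = (64I/π)^(1/4) = (64×7.593×10^5/π)^(1/4) = 62.7 mm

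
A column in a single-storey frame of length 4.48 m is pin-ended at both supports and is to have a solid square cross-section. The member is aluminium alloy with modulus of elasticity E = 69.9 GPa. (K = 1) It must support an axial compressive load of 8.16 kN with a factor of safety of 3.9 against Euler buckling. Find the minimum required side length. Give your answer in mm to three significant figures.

a ≈ 57.7 mm

Required P_cr = n·P = 3.9 × 8.16 = 31.82 kN
L_e = K·L = 1 × 4.48 = 4.480 m
Required I = P_cr·L_e²/(π²E) = 3.182×10^4 × 4.480² / (π² × 6.99×10^10) = 9.258×10^-7 m⁴
I_req = 9.258×10^5 mm⁴
Solid square: I = a⁴/12  ⇒  a = (12I)^(1/4) = (12×9.258×10^5)^(1/4) = 57.7 mm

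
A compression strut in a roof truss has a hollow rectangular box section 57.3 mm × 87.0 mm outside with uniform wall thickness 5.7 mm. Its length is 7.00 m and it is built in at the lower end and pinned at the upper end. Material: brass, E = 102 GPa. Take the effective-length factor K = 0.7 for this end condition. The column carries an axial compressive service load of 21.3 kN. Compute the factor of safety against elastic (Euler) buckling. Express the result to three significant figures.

n ≈ 1.49

Inner dimensions: h_i = 87.0 − 2×5.7 = 75.60 mm, b_i = 57.3 − 2×5.7 = 45.90 mm
Weak-axis I_min = (h_o·b_o³ − h_i·b_i³)/12 with b_o = 57.3, b_i = 45.90 mm (shorter outer/inner sides).
I_min = (87.0×57.3³ − 75.60×45.90³)/12 = 7.547×10^5 mm⁴
I = 7.547×10^5 mm⁴ = 7.547×10^-7 m⁴
Effective length L_e = K·L = 0.7 × 7.00 = 4.900 m
P_cr = π²EI / L_e² = π² × 102×10⁹ × 7.547×10^-7 / 4.900² = 3.164×10^4 N
Factor of safety n = P_cr / P = 31.645 / 21.3 = 1.49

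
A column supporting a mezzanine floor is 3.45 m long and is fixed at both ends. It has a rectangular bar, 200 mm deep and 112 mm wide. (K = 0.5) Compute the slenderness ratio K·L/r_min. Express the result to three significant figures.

λ ≈ 53.4

Buckling occurs about the weak axis: I_min = h·b³/12 with b = 112 mm (the shorter side).
I_min = 200×112³/12 = 2.342×10^7 mm⁴
A = 2.240×10^4 mm²;  r_min = √(I/A) = √(2.342×10^7/2.240×10^4) = 32.33 mm
L_e = K·L = 0.5 × 3.45 m = 1.725 m = 1725.0 mm
λ = L_e / r_min = 1725.0 / 32.33 = 53.4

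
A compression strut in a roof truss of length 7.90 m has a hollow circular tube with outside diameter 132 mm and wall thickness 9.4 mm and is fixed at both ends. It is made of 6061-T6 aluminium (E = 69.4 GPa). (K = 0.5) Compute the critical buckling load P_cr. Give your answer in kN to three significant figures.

Inner diameter d_i = 132 − 2×9.4 = 113.2 mm
I = π(d_o⁴ − d_i⁴)/64 = π(132⁴ − 113.2⁴)/64 = 6.842×10^6 mm⁴
I = 6.842×10^6 mm⁴ = 6.842×10^-6 m⁴
Effective length L_e = K·L = 0.5 × 7.90 = 3.950 m
P_cr = π²EI / L_e² = π² × 69.4×10⁹ × 6.842×10^-6 / 3.950² = 3.004×10^5 N

P_cr ≈ 300 kN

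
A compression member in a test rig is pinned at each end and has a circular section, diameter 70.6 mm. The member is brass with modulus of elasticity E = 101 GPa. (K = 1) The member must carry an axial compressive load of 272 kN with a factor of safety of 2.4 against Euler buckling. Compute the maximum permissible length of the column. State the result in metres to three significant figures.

L_max ≈ 1.36 m

I = πd⁴/64 = π×70.6⁴/64 = 1.220×10^6 mm⁴
I = 1.220×10^-6 m⁴
Required critical load P_cr = n·P = 2.4 × 272 = 652.8 kN = 6.528×10^5 N
From P_cr = π²EI/(K·L)²:  L = (1/K)·√(π²EI/P_cr) = (1/1)·√(π²×1.01×10^11×1.220×10^-6/6.528×10^5)
L = 1.36 m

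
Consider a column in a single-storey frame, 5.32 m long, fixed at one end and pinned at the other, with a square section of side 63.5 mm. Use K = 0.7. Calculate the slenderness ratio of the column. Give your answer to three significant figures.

For a square r = a/√12 = 63.5/√12 = 18.33 mm
L_e = K·L = 0.7 × 5.32 m = 3.724 m = 3724.0 mm
λ = L_e / r_min = 3724.0 / 18.33 = 203

λ ≈ 203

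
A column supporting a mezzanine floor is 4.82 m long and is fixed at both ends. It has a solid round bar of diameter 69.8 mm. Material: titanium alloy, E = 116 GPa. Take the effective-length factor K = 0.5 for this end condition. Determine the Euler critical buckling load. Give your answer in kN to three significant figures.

I = πd⁴/64 = π×69.8⁴/64 = 1.165×10^6 mm⁴
I = 1.165×10^6 mm⁴ = 1.165×10^-6 m⁴
Effective length L_e = K·L = 0.5 × 4.82 = 2.410 m
P_cr = π²EI / L_e² = π² × 116×10⁹ × 1.165×10^-6 / 2.410² = 2.297×10^5 N

P_cr ≈ 230 kN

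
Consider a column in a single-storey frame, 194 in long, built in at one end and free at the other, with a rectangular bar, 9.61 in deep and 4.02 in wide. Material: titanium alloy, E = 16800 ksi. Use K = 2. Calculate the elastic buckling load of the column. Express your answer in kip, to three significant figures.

Buckling occurs about the weak axis: I_min = h·b³/12 with b = 4.02 in (the shorter side).
I_min = 9.61×4.02³/12 = 52.03 in⁴
Effective length L_e = K·L = 2 × 194 = 388.0 in
P_cr = π²EI / L_e² = π² × 16800×10³ × 52.03 / 388.0² = 5.730×10^4 lb

P_cr ≈ 57.3 kip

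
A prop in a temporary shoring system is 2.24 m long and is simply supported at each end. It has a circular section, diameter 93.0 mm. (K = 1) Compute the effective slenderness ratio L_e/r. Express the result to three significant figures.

I = πd⁴/64 = π×93.0⁴/64 = 3.672×10^6 mm⁴
A = 6.793×10^3 mm²;  r_min = √(I/A) = √(3.672×10^6/6.793×10^3) = 23.25 mm
L_e = K·L = 1 × 2.24 m = 2.240 m = 2240.0 mm
λ = L_e / r_min = 2240.0 / 23.25 = 96.3

λ ≈ 96.3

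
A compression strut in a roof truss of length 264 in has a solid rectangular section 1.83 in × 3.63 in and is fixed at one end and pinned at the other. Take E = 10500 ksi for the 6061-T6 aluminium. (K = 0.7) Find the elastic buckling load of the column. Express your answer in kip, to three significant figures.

P_cr ≈ 5.63 kip

Buckling occurs about the weak axis: I_min = h·b³/12 with b = 1.83 in (the shorter side).
I_min = 3.63×1.83³/12 = 1.854 in⁴
Effective length L_e = K·L = 0.7 × 264 = 184.8 in
P_cr = π²EI / L_e² = π² × 10500×10³ × 1.854 / 184.8² = 5.626×10^3 lb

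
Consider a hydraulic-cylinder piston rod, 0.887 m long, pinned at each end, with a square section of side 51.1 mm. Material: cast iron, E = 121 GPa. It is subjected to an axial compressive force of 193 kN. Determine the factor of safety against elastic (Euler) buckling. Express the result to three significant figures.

I = a⁴/12 = 51.1⁴/12 = 5.682×10^5 mm⁴
I = 5.682×10^5 mm⁴ = 5.682×10^-7 m⁴
Effective length L_e = K·L = 1 × 0.887 = 0.8870 m
P_cr = π²EI / L_e² = π² × 121×10⁹ × 5.682×10^-7 / 0.8870² = 8.625×10^5 N
Factor of safety n = P_cr / P = 862.46 / 193 = 4.47

n ≈ 4.47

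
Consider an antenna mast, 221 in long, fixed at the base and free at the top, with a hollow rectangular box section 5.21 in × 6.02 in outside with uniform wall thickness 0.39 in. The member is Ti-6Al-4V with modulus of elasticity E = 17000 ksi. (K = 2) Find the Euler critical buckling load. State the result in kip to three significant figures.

P_cr ≈ 28.3 kip

Inner dimensions: h_i = 6.02 − 2×0.39 = 5.240 in, b_i = 5.21 − 2×0.39 = 4.430 in
Weak-axis I_min = (h_o·b_o³ − h_i·b_i³)/12 with b_o = 5.21, b_i = 4.430 in (shorter outer/inner sides).
I_min = (6.02×5.21³ − 5.240×4.430³)/12 = 32.98 in⁴
Effective length L_e = K·L = 2 × 221 = 442.0 in
P_cr = π²EI / L_e² = π² × 17000×10³ × 32.98 / 442.0² = 2.833×10^4 lb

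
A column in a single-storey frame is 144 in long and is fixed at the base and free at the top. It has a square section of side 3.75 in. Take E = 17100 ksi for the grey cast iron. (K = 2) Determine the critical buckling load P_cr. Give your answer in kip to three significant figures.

I = a⁴/12 = 3.75⁴/12 = 16.48 in⁴
Effective length L_e = K·L = 2 × 144 = 288.0 in
P_cr = π²EI / L_e² = π² × 17100×10³ × 16.48 / 288.0² = 3.353×10^4 lb

P_cr ≈ 33.5 kip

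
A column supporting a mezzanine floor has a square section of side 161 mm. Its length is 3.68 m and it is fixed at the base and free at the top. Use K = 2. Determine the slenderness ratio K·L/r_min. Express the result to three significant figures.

λ ≈ 158

I = a⁴/12 = 161⁴/12 = 5.599×10^7 mm⁴
A = 2.592×10^4 mm²;  r_min = √(I/A) = √(5.599×10^7/2.592×10^4) = 46.48 mm
L_e = K·L = 2 × 3.68 m = 7.360 m = 7360.0 mm
λ = L_e / r_min = 7360.0 / 46.48 = 158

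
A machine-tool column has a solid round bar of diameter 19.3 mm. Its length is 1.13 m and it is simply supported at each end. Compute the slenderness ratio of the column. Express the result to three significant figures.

For a solid circle r = d/4 = 19.3/4 = 4.825 mm
L_e = K·L = 1 × 1.13 m = 1.130 m = 1130.0 mm
λ = L_e / r_min = 1130.0 / 4.825 = 234

λ ≈ 234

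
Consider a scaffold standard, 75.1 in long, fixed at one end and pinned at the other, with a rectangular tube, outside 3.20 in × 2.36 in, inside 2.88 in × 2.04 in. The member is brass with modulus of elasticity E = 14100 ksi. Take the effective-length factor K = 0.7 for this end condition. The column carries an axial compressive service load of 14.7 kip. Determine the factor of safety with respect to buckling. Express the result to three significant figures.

Weak-axis I_min = (h_o·b_o³ − h_i·b_i³)/12 with b_o = 2.36, b_i = 2.040 in (shorter outer/inner sides).
I_min = (3.20×2.36³ − 2.880×2.040³)/12 = 1.468 in⁴
Effective length L_e = K·L = 0.7 × 75.1 = 52.57 in
P_cr = π²EI / L_e² = π² × 14100×10³ × 1.468 / 52.57² = 7.390×10^4 lb
Factor of safety n = P_cr / P = 73.902 / 14.7 = 5.03

n ≈ 5.03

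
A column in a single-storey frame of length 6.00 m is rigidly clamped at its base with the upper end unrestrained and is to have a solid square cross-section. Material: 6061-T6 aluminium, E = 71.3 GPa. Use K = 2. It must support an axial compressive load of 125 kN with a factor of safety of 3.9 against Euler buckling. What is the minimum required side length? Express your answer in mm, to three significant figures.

Required P_cr = n·P = 3.9 × 125 = 487.5 kN
L_e = K·L = 2 × 6.00 = 12.00 m
Required I = P_cr·L_e²/(π²E) = 4.875×10^5 × 12.00² / (π² × 7.13×10^10) = 9.976×10^-5 m⁴
I_req = 9.976×10^7 mm⁴
Solid square: I = a⁴/12  ⇒  a = (12I)^(1/4) = (12×9.976×10^7)^(1/4) = 186 mm

a ≈ 186 mm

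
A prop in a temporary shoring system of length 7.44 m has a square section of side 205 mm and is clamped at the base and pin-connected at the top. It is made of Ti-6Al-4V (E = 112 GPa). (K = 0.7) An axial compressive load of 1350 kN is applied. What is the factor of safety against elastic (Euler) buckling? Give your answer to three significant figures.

n ≈ 4.44

I = a⁴/12 = 205⁴/12 = 1.472×10^8 mm⁴
I = 1.472×10^8 mm⁴ = 1.472×10^-4 m⁴
Effective length L_e = K·L = 0.7 × 7.44 = 5.208 m
P_cr = π²EI / L_e² = π² × 112×10⁹ × 1.472×10^-4 / 5.208² = 5.998×10^6 N
Factor of safety n = P_cr / P = 5998.0 / 1350 = 4.44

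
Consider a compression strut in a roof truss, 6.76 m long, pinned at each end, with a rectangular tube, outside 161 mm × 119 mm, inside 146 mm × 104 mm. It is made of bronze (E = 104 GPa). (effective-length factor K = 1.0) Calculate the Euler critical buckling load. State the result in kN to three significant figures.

Weak-axis I_min = (h_o·b_o³ − h_i·b_i³)/12 with b_o = 119, b_i = 104.0 mm (shorter outer/inner sides).
I_min = (161×119³ − 146.0×104.0³)/12 = 8.923×10^6 mm⁴
I = 8.923×10^6 mm⁴ = 8.923×10^-6 m⁴
Effective length L_e = K·L = 1 × 6.76 = 6.760 m
P_cr = π²EI / L_e² = π² × 104×10⁹ × 8.923×10^-6 / 6.760² = 2.004×10^5 N

P_cr ≈ 200 kN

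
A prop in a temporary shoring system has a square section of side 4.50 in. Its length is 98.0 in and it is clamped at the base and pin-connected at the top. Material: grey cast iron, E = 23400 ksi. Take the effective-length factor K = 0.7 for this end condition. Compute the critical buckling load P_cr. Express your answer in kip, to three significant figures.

P_cr ≈ 1680 kip

I = a⁴/12 = 4.50⁴/12 = 34.17 in⁴
Effective length L_e = K·L = 0.7 × 98.0 = 68.60 in
P_cr = π²EI / L_e² = π² × 23400×10³ × 34.17 / 68.60² = 1.677×10^6 lb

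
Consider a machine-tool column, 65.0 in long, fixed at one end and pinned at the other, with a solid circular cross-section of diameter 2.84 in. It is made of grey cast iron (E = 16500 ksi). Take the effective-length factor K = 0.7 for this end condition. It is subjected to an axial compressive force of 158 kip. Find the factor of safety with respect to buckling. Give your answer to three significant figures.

n ≈ 1.59

I = πd⁴/64 = π×2.84⁴/64 = 3.193 in⁴
Effective length L_e = K·L = 0.7 × 65.0 = 45.50 in
P_cr = π²EI / L_e² = π² × 16500×10³ × 3.193 / 45.50² = 2.512×10^5 lb
Factor of safety n = P_cr / P = 251.19 / 158 = 1.59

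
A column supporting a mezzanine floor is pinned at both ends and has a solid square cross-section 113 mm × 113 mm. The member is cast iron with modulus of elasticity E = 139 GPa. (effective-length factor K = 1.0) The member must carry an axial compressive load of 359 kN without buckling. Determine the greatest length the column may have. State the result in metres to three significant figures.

I = a⁴/12 = 113⁴/12 = 1.359×10^7 mm⁴
I = 1.359×10^-5 m⁴
At the buckling limit P_cr = P = 3.590×10^5 N
From P_cr = π²EI/(K·L)²:  L = (1/K)·√(π²EI/P_cr) = (1/1)·√(π²×1.39×10^11×1.359×10^-5/3.590×10^5)
L = 7.21 m

L_max ≈ 7.21 m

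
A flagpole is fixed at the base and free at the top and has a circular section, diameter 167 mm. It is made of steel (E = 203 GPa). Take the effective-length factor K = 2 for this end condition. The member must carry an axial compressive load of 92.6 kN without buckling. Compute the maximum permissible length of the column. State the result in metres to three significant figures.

L_max ≈ 14.4 m

I = πd⁴/64 = π×167⁴/64 = 3.818×10^7 mm⁴
I = 3.818×10^-5 m⁴
At the buckling limit P_cr = P = 9.260×10^4 N
From P_cr = π²EI/(K·L)²:  L = (1/K)·√(π²EI/P_cr) = (1/2)·√(π²×2.03×10^11×3.818×10^-5/9.260×10^4)
L = 14.4 m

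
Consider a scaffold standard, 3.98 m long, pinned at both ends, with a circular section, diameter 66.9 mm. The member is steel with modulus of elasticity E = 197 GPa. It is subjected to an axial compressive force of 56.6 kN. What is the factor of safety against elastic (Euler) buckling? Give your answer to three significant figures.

n ≈ 2.13

I = πd⁴/64 = π×66.9⁴/64 = 9.833×10^5 mm⁴
I = 9.833×10^5 mm⁴ = 9.833×10^-7 m⁴
Effective length L_e = K·L = 1 × 3.98 = 3.980 m
P_cr = π²EI / L_e² = π² × 197×10⁹ × 9.833×10^-7 / 3.980² = 1.207×10^5 N
Factor of safety n = P_cr / P = 120.69 / 56.6 = 2.13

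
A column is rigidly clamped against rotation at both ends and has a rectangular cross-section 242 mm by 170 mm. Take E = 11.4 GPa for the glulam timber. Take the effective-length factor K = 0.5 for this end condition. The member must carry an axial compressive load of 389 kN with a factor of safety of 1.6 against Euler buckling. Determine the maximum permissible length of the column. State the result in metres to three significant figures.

Buckling occurs about the weak axis: I_min = h·b³/12 with b = 170 mm (the shorter side).
I_min = 242×170³/12 = 9.908×10^7 mm⁴
I = 9.908×10^-5 m⁴
Required critical load P_cr = n·P = 1.6 × 389 = 622.4 kN = 6.224×10^5 N
From P_cr = π²EI/(K·L)²:  L = (1/K)·√(π²EI/P_cr) = (1/0.5)·√(π²×1.14×10^10×9.908×10^-5/6.224×10^5)
L = 8.46 m

L_max ≈ 8.46 m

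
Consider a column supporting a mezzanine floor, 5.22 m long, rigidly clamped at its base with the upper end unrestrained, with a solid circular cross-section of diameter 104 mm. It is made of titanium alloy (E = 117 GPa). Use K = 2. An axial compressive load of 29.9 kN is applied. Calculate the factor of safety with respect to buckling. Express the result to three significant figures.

I = πd⁴/64 = π×104⁴/64 = 5.743×10^6 mm⁴
I = 5.743×10^6 mm⁴ = 5.743×10^-6 m⁴
Effective length L_e = K·L = 2 × 5.22 = 10.44 m
P_cr = π²EI / L_e² = π² × 117×10⁹ × 5.743×10^-6 / 10.44² = 6.084×10^4 N
Factor of safety n = P_cr / P = 60.840 / 29.9 = 2.03

n ≈ 2.03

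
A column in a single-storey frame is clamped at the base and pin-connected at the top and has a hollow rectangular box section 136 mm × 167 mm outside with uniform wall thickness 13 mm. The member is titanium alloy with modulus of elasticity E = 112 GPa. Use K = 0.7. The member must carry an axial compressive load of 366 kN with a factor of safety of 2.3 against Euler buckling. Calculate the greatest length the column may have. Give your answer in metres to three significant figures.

Inner dimensions: h_i = 167 − 2×13 = 141.0 mm, b_i = 136 − 2×13 = 110.0 mm
Weak-axis I_min = (h_o·b_o³ − h_i·b_i³)/12 with b_o = 136, b_i = 110.0 mm (shorter outer/inner sides).
I_min = (167×136³ − 141.0×110.0³)/12 = 1.937×10^7 mm⁴
I = 1.937×10^-5 m⁴
Required critical load P_cr = n·P = 2.3 × 366 = 841.8 kN = 8.418×10^5 N
From P_cr = π²EI/(K·L)²:  L = (1/K)·√(π²EI/P_cr) = (1/0.7)·√(π²×1.12×10^11×1.937×10^-5/8.418×10^5)
L = 7.20 m

L_max ≈ 7.20 m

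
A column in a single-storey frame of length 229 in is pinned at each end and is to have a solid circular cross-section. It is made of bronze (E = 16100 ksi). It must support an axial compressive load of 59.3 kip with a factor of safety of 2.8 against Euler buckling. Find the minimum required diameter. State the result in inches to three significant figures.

Required P_cr = n·P = 2.8 × 59.3 = 166.0 kip
L_e = K·L = 1 × 229 = 229.0 in
Required I = P_cr·L_e²/(π²E) = 1.660×10^5 × 229.0² / (π² × 1.61×10^7) = 54.80 in⁴
Solid circle: I = πd⁴/64  ⇒  d = (64I/π)^(1/4) = (64×54.80/π)^(1/4) = 5.78 in

d ≈ 5.78 in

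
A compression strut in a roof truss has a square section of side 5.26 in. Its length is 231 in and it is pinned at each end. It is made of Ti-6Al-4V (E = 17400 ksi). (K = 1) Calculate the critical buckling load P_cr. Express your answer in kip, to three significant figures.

P_cr ≈ 205 kip

I = a⁴/12 = 5.26⁴/12 = 63.79 in⁴
Effective length L_e = K·L = 1 × 231 = 231.0 in
P_cr = π²EI / L_e² = π² × 17400×10³ × 63.79 / 231.0² = 2.053×10^5 lb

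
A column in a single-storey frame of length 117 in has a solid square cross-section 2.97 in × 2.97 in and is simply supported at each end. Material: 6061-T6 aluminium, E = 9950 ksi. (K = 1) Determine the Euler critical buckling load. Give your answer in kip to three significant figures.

P_cr ≈ 46.5 kip

I = a⁴/12 = 2.97⁴/12 = 6.484 in⁴
Effective length L_e = K·L = 1 × 117 = 117.0 in
P_cr = π²EI / L_e² = π² × 9950×10³ × 6.484 / 117.0² = 4.652×10^4 lb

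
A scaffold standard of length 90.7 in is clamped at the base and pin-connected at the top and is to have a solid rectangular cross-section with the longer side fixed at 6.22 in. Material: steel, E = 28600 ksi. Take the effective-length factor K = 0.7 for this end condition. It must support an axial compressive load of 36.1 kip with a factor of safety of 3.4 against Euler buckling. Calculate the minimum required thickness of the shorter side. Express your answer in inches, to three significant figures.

b ≈ 1.50 in

Required P_cr = n·P = 3.4 × 36.1 = 122.7 kip
L_e = K·L = 0.7 × 90.7 = 63.49 in
Required I = P_cr·L_e²/(π²E) = 1.227×10^5 × 63.49² / (π² × 2.86×10^7) = 1.753 in⁴
Rectangle, weak axis: I_min = h·b³/12 with h = 6.22 in fixed  ⇒  b = (12I/h)^(1/3) = 1.50 in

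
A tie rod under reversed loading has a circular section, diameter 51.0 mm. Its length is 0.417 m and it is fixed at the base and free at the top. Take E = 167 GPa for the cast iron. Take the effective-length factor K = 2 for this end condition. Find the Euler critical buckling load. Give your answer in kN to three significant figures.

P_cr ≈ 787 kN

I = πd⁴/64 = π×51.0⁴/64 = 3.321×10^5 mm⁴
I = 3.321×10^5 mm⁴ = 3.321×10^-7 m⁴
Effective length L_e = K·L = 2 × 0.417 = 0.8340 m
P_cr = π²EI / L_e² = π² × 167×10⁹ × 3.321×10^-7 / 0.8340² = 7.869×10^5 N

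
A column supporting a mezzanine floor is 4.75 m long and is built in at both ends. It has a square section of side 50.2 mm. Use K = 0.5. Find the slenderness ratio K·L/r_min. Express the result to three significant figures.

λ ≈ 164

I = a⁴/12 = 50.2⁴/12 = 5.292×10^5 mm⁴
A = 2.520×10^3 mm²;  r_min = √(I/A) = √(5.292×10^5/2.520×10^3) = 14.49 mm
L_e = K·L = 0.5 × 4.75 m = 2.375 m = 2375.0 mm
λ = L_e / r_min = 2375.0 / 14.49 = 164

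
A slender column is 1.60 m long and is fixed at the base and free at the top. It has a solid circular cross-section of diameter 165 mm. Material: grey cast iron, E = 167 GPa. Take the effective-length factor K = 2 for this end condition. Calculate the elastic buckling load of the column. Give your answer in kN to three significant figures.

P_cr ≈ 5860 kN

I = πd⁴/64 = π×165⁴/64 = 3.638×10^7 mm⁴
I = 3.638×10^7 mm⁴ = 3.638×10^-5 m⁴
Effective length L_e = K·L = 2 × 1.60 = 3.200 m
P_cr = π²EI / L_e² = π² × 167×10⁹ × 3.638×10^-5 / 3.200² = 5.856×10^6 N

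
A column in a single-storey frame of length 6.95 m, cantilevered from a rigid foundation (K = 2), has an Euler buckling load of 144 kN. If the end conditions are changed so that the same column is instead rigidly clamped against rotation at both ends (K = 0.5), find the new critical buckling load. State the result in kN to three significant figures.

P_cr ≈ 2300 kN

P_cr ∝ 1/K², so P_cr,new = P_cr,old × (K_old/K_new)² = 144 × (2/0.5)²
= 144 × 16.00 = 2300 kN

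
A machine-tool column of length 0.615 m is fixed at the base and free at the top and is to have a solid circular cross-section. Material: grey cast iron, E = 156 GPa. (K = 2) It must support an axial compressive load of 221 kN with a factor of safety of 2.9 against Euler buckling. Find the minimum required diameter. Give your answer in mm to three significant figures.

Required P_cr = n·P = 2.9 × 221 = 640.9 kN
L_e = K·L = 2 × 0.615 = 1.230 m
Required I = P_cr·L_e²/(π²E) = 6.409×10^5 × 1.230² / (π² × 1.56×10^11) = 6.298×10^-7 m⁴
I_req = 6.298×10^5 mm⁴
Solid circle: I = πd⁴/64  ⇒  d = (64I/π)^(1/4) = (64×6.298×10^5/π)^(1/4) = 59.8 mm

d ≈ 59.8 mm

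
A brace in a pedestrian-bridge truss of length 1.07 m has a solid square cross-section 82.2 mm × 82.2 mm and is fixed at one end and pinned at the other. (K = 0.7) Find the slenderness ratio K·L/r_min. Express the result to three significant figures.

For a square r = a/√12 = 82.2/√12 = 23.73 mm
L_e = K·L = 0.7 × 1.07 m = 0.7490 m = 749.00 mm
λ = L_e / r_min = 749.00 / 23.73 = 31.6

λ ≈ 31.6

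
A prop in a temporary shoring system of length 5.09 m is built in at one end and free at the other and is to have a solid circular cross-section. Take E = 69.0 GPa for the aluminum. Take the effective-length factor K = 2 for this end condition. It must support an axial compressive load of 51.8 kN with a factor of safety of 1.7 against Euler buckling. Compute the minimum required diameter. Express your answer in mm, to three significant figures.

d ≈ 129 mm

Required P_cr = n·P = 1.7 × 51.8 = 88.06 kN
L_e = K·L = 2 × 5.09 = 10.18 m
Required I = P_cr·L_e²/(π²E) = 8.806×10^4 × 10.18² / (π² × 6.90×10^10) = 1.340×10^-5 m⁴
I_req = 1.340×10^7 mm⁴
Solid circle: I = πd⁴/64  ⇒  d = (64I/π)^(1/4) = (64×1.340×10^7/π)^(1/4) = 129 mm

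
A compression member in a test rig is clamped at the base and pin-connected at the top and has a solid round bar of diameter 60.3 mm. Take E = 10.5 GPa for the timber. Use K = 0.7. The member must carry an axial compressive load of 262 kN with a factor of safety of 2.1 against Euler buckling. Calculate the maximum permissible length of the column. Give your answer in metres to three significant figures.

L_max ≈ 0.499 m

I = πd⁴/64 = π×60.3⁴/64 = 6.490×10^5 mm⁴
I = 6.490×10^-7 m⁴
Required critical load P_cr = n·P = 2.1 × 262 = 550.2 kN = 5.502×10^5 N
From P_cr = π²EI/(K·L)²:  L = (1/K)·√(π²EI/P_cr) = (1/0.7)·√(π²×1.05×10^10×6.490×10^-7/5.502×10^5)
L = 0.499 m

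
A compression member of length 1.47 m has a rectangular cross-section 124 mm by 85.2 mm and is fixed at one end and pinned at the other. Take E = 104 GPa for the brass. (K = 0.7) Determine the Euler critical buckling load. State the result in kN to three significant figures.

P_cr ≈ 6200 kN

Buckling occurs about the weak axis: I_min = h·b³/12 with b = 85.2 mm (the shorter side).
I_min = 124×85.2³/12 = 6.391×10^6 mm⁴
I = 6.391×10^6 mm⁴ = 6.391×10^-6 m⁴
Effective length L_e = K·L = 0.7 × 1.47 = 1.029 m
P_cr = π²EI / L_e² = π² × 104×10⁹ × 6.391×10^-6 / 1.029² = 6.195×10^6 N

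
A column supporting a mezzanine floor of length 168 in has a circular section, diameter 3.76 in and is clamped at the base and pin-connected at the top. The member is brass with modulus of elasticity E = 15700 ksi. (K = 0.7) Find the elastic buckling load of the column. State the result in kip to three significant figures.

P_cr ≈ 110 kip

I = πd⁴/64 = π×3.76⁴/64 = 9.811 in⁴
Effective length L_e = K·L = 0.7 × 168 = 117.6 in
P_cr = π²EI / L_e² = π² × 15700×10³ × 9.811 / 117.6² = 1.099×10^5 lb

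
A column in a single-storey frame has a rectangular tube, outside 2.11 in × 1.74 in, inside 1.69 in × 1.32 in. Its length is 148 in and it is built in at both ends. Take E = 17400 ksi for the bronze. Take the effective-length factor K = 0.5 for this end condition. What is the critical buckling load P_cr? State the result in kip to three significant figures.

P_cr ≈ 18.9 kip

Weak-axis I_min = (h_o·b_o³ − h_i·b_i³)/12 with b_o = 1.74, b_i = 1.320 in (shorter outer/inner sides).
I_min = (2.11×1.74³ − 1.690×1.320³)/12 = 0.6024 in⁴
Effective length L_e = K·L = 0.5 × 148 = 74.00 in
P_cr = π²EI / L_e² = π² × 17400×10³ × 0.6024 / 74.00² = 1.889×10^4 lb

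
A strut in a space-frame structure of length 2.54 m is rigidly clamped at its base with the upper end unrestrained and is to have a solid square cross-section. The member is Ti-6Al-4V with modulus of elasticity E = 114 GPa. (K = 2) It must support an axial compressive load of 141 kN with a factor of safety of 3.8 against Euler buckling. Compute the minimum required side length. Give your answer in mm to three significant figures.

a ≈ 110 mm

Required P_cr = n·P = 3.8 × 141 = 535.8 kN
L_e = K·L = 2 × 2.54 = 5.080 m
Required I = P_cr·L_e²/(π²E) = 5.358×10^5 × 5.080² / (π² × 1.14×10^11) = 1.229×10^-5 m⁴
I_req = 1.229×10^7 mm⁴
Solid square: I = a⁴/12  ⇒  a = (12I)^(1/4) = (12×1.229×10^7)^(1/4) = 110 mm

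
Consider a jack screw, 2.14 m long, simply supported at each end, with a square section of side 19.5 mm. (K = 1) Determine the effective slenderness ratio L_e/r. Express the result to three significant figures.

For a square r = a/√12 = 19.5/√12 = 5.629 mm
L_e = K·L = 1 × 2.14 m = 2.140 m = 2140.0 mm
λ = L_e / r_min = 2140.0 / 5.629 = 380

λ ≈ 380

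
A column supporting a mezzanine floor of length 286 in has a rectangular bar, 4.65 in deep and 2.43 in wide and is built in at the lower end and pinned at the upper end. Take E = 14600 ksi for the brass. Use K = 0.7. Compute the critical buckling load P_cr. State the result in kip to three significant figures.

P_cr ≈ 20.0 kip

Buckling occurs about the weak axis: I_min = h·b³/12 with b = 2.43 in (the shorter side).
I_min = 4.65×2.43³/12 = 5.560 in⁴
Effective length L_e = K·L = 0.7 × 286 = 200.2 in
P_cr = π²EI / L_e² = π² × 14600×10³ × 5.560 / 200.2² = 1.999×10^4 lb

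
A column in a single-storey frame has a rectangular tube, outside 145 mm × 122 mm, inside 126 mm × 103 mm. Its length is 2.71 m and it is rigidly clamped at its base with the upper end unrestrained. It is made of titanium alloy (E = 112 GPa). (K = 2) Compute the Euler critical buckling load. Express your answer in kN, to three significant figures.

P_cr ≈ 394 kN

Weak-axis I_min = (h_o·b_o³ − h_i·b_i³)/12 with b_o = 122, b_i = 103.0 mm (shorter outer/inner sides).
I_min = (145×122³ − 126.0×103.0³)/12 = 1.047×10^7 mm⁴
I = 1.047×10^7 mm⁴ = 1.047×10^-5 m⁴
Effective length L_e = K·L = 2 × 2.71 = 5.420 m
P_cr = π²EI / L_e² = π² × 112×10⁹ × 1.047×10^-5 / 5.420² = 3.939×10^5 N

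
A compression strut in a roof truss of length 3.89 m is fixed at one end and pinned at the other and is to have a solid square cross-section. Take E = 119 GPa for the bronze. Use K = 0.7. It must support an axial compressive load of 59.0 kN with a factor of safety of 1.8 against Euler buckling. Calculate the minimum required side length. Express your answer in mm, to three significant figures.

Required P_cr = n·P = 1.8 × 59.0 = 106.2 kN
L_e = K·L = 0.7 × 3.89 = 2.723 m
Required I = P_cr·L_e²/(π²E) = 1.062×10^5 × 2.723² / (π² × 1.19×10^11) = 6.705×10^-7 m⁴
I_req = 6.705×10^5 mm⁴
Solid square: I = a⁴/12  ⇒  a = (12I)^(1/4) = (12×6.705×10^5)^(1/4) = 53.3 mm

a ≈ 53.3 mm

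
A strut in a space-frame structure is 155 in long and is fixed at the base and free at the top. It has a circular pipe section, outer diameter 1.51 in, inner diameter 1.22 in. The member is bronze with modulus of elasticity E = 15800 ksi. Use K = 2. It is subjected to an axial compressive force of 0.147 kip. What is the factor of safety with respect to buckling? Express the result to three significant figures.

d_o = 1.51 in, d_i = 1.22 in
I = π(d_o⁴ − d_i⁴)/64 = π(1.51⁴ − 1.220⁴)/64 = 0.1465 in⁴
Effective length L_e = K·L = 2 × 155 = 310.0 in
P_cr = π²EI / L_e² = π² × 15800×10³ × 0.1465 / 310.0² = 237.6 lb
Factor of safety n = P_cr / P = 0.23765 / 0.147 = 1.62

n ≈ 1.62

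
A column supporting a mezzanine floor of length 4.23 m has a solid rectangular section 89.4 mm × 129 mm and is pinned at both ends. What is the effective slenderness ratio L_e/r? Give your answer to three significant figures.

λ ≈ 164

Buckling occurs about the weak axis: I_min = h·b³/12 with b = 89.4 mm (the shorter side).
I_min = 129×89.4³/12 = 7.681×10^6 mm⁴
A = 1.153×10^4 mm²;  r_min = √(I/A) = √(7.681×10^6/1.153×10^4) = 25.81 mm
L_e = K·L = 1 × 4.23 m = 4.230 m = 4230.0 mm
λ = L_e / r_min = 4230.0 / 25.81 = 164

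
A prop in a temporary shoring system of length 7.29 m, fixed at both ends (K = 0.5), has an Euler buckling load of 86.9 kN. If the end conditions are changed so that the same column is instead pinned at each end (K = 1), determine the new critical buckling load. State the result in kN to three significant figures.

P_cr ≈ 21.7 kN

P_cr ∝ 1/K², so P_cr,new = P_cr,old × (K_old/K_new)² = 86.9 × (0.5/1)²
= 86.9 × 0.2500 = 21.7 kN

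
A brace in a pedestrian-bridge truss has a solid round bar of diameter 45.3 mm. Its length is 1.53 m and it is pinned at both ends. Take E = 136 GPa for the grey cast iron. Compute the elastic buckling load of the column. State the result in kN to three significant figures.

P_cr ≈ 119 kN

I = πd⁴/64 = π×45.3⁴/64 = 2.067×10^5 mm⁴
I = 2.067×10^5 mm⁴ = 2.067×10^-7 m⁴
Effective length L_e = K·L = 1 × 1.53 = 1.530 m
P_cr = π²EI / L_e² = π² × 136×10⁹ × 2.067×10^-7 / 1.530² = 1.185×10^5 N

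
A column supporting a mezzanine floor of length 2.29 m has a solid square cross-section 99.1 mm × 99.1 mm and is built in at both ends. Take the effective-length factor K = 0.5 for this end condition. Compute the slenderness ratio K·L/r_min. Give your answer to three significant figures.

For a square r = a/√12 = 99.1/√12 = 28.61 mm
L_e = K·L = 0.5 × 2.29 m = 1.145 m = 1145.0 mm
λ = L_e / r_min = 1145.0 / 28.61 = 40.0

λ ≈ 40.0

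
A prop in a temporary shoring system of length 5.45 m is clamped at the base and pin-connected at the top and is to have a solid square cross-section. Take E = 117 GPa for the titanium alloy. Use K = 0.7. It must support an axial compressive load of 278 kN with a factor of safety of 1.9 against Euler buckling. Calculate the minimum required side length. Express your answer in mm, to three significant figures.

a ≈ 94.5 mm

Required P_cr = n·P = 1.9 × 278 = 528.2 kN
L_e = K·L = 0.7 × 5.45 = 3.815 m
Required I = P_cr·L_e²/(π²E) = 5.282×10^5 × 3.815² / (π² × 1.17×10^11) = 6.657×10^-6 m⁴
I_req = 6.657×10^6 mm⁴
Solid square: I = a⁴/12  ⇒  a = (12I)^(1/4) = (12×6.657×10^6)^(1/4) = 94.5 mm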